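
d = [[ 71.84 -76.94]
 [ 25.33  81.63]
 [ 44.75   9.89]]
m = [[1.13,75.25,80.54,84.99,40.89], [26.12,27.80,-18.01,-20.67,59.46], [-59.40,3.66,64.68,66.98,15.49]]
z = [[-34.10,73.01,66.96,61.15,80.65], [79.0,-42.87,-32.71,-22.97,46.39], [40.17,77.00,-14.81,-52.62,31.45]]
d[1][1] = 81.63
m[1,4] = 59.46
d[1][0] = 25.33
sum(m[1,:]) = 74.69999999999999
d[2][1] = 9.89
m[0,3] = 84.99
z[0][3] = 61.15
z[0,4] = 80.65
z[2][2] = -14.81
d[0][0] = 71.84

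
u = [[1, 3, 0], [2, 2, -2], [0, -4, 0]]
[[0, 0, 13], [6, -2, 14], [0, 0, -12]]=u @ [[0, 0, 4], [0, 0, 3], [-3, 1, 0]]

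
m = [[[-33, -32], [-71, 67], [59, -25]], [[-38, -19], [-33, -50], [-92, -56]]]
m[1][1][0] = -33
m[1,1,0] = -33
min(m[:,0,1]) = -32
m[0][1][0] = -71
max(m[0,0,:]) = -32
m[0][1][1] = 67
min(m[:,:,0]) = -92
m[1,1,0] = -33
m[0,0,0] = -33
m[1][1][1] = -50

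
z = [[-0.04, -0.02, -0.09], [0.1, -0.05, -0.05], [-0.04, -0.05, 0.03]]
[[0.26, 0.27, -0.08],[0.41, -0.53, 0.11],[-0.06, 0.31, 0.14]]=z @ [[1.54, -6.05, 0.48], [-1.95, -1.40, -2.52], [-3.1, -0.05, 1.19]]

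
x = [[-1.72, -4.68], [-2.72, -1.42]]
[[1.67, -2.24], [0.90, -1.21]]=x @ [[-0.18, 0.24],  [-0.29, 0.39]]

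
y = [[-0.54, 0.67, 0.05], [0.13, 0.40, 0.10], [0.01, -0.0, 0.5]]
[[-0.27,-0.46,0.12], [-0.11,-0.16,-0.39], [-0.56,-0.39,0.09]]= y@[[0.29, 0.39, -1.06], [-0.08, -0.32, -0.69], [-1.12, -0.79, 0.21]]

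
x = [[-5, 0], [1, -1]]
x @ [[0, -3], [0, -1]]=[[0, 15], [0, -2]]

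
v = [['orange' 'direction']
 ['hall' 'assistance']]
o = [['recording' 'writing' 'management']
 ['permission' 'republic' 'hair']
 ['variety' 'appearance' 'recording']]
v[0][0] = 'orange'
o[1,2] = 'hair'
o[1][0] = 'permission'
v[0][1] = 'direction'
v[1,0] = 'hall'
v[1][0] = 'hall'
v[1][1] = 'assistance'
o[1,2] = 'hair'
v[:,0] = ['orange', 'hall']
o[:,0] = ['recording', 'permission', 'variety']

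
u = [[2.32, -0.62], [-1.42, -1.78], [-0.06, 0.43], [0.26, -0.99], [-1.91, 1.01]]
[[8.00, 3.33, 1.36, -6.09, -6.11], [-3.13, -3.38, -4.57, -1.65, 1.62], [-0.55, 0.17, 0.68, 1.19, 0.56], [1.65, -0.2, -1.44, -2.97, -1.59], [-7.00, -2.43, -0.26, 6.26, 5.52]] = u@[[3.23, 1.6, 1.05, -1.96, -2.37], [-0.82, 0.62, 1.73, 2.49, 0.98]]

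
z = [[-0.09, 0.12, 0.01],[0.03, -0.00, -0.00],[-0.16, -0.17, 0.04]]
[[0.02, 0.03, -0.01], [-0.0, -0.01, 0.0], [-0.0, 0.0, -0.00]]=z @ [[-0.08, -0.18, 0.04], [0.07, 0.14, -0.02], [-0.06, -0.04, -0.04]]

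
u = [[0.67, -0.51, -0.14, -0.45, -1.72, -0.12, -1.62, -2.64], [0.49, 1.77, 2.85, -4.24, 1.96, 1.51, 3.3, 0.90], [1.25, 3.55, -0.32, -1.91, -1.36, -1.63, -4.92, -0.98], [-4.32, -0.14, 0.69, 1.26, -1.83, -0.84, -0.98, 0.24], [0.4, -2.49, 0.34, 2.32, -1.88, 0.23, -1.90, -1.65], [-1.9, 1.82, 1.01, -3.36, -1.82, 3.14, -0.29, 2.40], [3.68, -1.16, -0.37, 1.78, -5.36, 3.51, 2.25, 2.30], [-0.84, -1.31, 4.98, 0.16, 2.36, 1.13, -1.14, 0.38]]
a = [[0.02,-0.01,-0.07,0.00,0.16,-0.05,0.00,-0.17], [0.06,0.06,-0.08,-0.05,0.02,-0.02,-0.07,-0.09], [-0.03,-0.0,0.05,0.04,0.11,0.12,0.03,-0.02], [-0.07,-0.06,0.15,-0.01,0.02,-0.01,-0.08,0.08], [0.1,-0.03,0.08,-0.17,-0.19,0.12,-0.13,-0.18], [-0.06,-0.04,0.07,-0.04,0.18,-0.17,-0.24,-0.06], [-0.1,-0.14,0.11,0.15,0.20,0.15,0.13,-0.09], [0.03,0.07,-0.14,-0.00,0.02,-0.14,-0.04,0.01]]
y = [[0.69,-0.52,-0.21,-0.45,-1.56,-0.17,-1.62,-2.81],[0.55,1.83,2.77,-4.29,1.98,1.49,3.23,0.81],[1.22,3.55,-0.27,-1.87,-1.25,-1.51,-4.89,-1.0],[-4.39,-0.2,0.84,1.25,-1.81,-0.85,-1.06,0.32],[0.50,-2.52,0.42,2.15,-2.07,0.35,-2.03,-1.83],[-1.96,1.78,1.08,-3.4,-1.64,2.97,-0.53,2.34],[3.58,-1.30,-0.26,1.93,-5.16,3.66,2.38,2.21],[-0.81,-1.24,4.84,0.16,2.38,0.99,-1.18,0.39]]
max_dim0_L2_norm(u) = 7.29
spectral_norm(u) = 9.36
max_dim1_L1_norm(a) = 1.07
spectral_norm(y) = 9.35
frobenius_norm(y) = 17.24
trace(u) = 7.27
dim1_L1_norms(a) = [0.48, 0.45, 0.4, 0.48, 1.0, 0.86, 1.07, 0.45]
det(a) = -0.00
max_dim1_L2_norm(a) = 0.39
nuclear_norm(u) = 41.88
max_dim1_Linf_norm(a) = 0.24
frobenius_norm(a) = 0.81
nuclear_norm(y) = 41.85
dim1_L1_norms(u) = [7.87, 17.02, 15.92, 10.3, 11.21, 15.74, 20.41, 12.3]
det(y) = 13749.44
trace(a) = -0.10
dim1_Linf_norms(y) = [2.81, 4.29, 4.89, 4.39, 2.52, 3.4, 5.16, 4.84]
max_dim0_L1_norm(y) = 17.85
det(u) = 10068.38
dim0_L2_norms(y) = [6.25, 5.39, 5.77, 6.6, 7.1, 5.35, 7.04, 4.85]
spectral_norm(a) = 0.48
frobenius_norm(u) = 17.30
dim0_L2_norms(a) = [0.19, 0.19, 0.28, 0.24, 0.38, 0.32, 0.32, 0.3]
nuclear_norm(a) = 1.72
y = a + u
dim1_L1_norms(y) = [8.03, 16.95, 15.56, 10.72, 11.87, 15.7, 20.48, 11.99]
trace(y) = 7.17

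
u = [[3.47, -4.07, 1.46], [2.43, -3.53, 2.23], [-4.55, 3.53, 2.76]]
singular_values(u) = [8.88, 3.99, 0.1]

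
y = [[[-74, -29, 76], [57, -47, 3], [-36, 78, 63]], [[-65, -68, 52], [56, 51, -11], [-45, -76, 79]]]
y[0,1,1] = -47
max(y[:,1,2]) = 3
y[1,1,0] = 56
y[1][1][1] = 51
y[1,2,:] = [-45, -76, 79]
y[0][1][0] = 57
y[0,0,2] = 76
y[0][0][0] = -74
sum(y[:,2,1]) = 2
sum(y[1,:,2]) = 120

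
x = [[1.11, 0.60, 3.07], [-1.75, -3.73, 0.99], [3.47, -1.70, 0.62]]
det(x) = 50.882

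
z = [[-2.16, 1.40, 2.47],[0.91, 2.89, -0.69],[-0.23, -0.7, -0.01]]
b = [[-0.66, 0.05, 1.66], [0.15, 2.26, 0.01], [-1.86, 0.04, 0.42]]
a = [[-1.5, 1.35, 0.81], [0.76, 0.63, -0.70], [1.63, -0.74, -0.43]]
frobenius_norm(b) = 3.46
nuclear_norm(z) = 6.88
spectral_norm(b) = 2.33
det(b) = 6.36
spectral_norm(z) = 3.58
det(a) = -1.20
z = a + b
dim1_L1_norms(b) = [2.37, 2.42, 2.32]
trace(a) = -1.30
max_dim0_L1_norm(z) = 4.99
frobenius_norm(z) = 4.79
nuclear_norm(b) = 5.79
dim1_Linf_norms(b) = [1.66, 2.26, 1.86]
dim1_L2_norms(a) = [2.17, 1.21, 1.84]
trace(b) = 2.02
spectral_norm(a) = 2.86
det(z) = 1.41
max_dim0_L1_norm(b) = 2.67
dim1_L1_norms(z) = [6.03, 4.49, 0.94]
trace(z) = 0.72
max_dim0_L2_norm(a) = 2.34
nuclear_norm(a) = 4.36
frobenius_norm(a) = 3.10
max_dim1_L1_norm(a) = 3.66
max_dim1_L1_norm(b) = 2.42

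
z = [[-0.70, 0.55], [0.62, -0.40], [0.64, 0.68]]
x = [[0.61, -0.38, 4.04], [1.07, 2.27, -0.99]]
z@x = [[0.16, 1.51, -3.37], [-0.05, -1.14, 2.9], [1.12, 1.3, 1.91]]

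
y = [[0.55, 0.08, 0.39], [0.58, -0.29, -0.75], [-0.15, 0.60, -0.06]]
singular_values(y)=[1.03, 0.69, 0.55]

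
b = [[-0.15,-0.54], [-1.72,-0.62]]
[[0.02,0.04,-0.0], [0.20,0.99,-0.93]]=b @ [[-0.11, -0.61, 0.6],[-0.01, 0.09, -0.16]]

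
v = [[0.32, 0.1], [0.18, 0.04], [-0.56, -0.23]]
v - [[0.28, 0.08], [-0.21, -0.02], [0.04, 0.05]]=[[0.04, 0.02], [0.39, 0.06], [-0.6, -0.28]]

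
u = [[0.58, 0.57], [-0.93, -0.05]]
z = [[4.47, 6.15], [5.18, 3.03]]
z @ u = [[-3.13,2.24], [0.19,2.80]]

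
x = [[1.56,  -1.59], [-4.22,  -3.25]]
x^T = [[1.56, -4.22],  [-1.59, -3.25]]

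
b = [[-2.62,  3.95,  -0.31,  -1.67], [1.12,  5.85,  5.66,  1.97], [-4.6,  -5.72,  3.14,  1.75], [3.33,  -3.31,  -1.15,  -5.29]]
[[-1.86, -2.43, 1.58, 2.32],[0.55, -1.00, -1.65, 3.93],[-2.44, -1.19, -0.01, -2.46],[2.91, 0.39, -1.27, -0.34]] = b @ [[0.65, 0.46, -0.38, 0.01],[-0.08, -0.17, 0.12, 0.49],[0.09, -0.22, -0.34, 0.29],[-0.11, 0.37, -0.0, -0.3]]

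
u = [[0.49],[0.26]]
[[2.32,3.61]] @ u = [[2.08]]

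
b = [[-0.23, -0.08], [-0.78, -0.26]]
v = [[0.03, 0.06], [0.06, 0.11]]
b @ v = [[-0.01, -0.02], [-0.04, -0.08]]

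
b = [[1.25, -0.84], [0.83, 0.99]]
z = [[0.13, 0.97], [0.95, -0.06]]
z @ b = [[0.97, 0.85],  [1.14, -0.86]]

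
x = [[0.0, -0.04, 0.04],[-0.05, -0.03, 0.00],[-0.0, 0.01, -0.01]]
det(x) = 0.000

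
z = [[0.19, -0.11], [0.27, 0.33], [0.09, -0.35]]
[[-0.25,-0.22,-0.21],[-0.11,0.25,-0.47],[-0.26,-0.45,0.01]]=z @ [[-1.02, -0.48, -1.29], [0.49, 1.16, -0.36]]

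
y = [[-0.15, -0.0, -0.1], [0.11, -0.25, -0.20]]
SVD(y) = [[0.04, 1.00],[1.00, -0.04]] @ diag([0.33874612631454704, 0.17986400948185524]) @ [[0.31, -0.74, -0.60], [-0.86, 0.06, -0.51]]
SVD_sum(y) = [[0.00, -0.01, -0.01],[0.1, -0.25, -0.20]] + [[-0.15,0.01,-0.09], [0.01,-0.00,0.0]]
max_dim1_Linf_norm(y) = 0.25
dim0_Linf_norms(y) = [0.15, 0.25, 0.2]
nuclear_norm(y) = 0.52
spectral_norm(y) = 0.34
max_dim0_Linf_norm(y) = 0.25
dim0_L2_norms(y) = [0.19, 0.25, 0.22]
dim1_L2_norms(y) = [0.18, 0.34]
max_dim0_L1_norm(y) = 0.3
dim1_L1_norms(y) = [0.25, 0.56]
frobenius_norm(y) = 0.38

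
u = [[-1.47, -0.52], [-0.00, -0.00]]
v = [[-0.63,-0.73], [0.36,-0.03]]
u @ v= [[0.74, 1.09], [0.0, 0.00]]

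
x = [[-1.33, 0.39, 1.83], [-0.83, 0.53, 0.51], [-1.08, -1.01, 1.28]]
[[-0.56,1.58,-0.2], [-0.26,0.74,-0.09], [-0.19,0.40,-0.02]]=x @ [[0.07, -0.13, 0.00], [-0.17, 0.57, -0.09], [-0.22, 0.65, -0.09]]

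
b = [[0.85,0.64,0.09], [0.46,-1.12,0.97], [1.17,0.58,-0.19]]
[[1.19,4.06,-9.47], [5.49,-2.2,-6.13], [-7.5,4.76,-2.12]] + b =[[2.04, 4.70, -9.38], [5.95, -3.32, -5.16], [-6.33, 5.34, -2.31]]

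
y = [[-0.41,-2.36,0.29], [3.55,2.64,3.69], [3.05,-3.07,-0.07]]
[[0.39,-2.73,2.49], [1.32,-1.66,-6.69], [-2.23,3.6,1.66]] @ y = [[-2.26, -15.77, -10.13],[-26.84, 13.04, -5.27],[18.76, 9.67, 12.52]]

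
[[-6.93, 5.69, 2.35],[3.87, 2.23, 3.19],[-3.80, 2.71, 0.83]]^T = [[-6.93,3.87,-3.8], [5.69,2.23,2.71], [2.35,3.19,0.83]]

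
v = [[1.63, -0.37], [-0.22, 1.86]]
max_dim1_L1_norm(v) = 2.08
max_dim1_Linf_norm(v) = 1.86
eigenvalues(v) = [1.44, 2.05]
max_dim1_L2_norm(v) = 1.87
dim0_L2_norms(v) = [1.64, 1.9]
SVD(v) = [[-0.58, 0.81], [0.81, 0.58]] @ diag([2.0632338081818893, 1.4299882002223865]) @ [[-0.55,  0.84], [0.84,  0.55]]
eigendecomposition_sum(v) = [[0.99, 0.86], [0.51, 0.45]] + [[0.64, -1.23], [-0.73, 1.41]]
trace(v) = 3.49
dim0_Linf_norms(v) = [1.63, 1.86]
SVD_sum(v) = [[0.66, -1.01], [-0.92, 1.41]] + [[0.97, 0.64],[0.70, 0.45]]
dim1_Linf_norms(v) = [1.63, 1.86]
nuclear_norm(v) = 3.49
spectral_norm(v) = 2.06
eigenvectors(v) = [[-0.89, 0.66], [-0.46, -0.75]]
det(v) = 2.95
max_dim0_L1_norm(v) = 2.23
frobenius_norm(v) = 2.51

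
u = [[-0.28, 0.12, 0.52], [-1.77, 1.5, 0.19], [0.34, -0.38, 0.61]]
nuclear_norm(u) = 3.24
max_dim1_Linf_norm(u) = 1.77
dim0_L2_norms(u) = [1.82, 1.55, 0.82]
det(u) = -0.05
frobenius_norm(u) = 2.53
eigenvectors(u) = [[0.05, -0.67, 0.50], [-0.91, -0.74, 0.72], [0.40, -0.07, 0.48]]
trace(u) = 1.83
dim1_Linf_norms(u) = [0.52, 1.77, 0.61]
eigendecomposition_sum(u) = [[0.08,-0.07,0.03], [-1.30,1.23,-0.48], [0.57,-0.54,0.21]] + [[-0.14, 0.03, 0.09], [-0.15, 0.04, 0.1], [-0.02, 0.00, 0.01]] + [[-0.22, 0.16, 0.40], [-0.32, 0.23, 0.57], [-0.22, 0.16, 0.39]]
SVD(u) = [[-0.13,0.62,-0.77], [-0.97,0.07,0.23], [0.2,0.78,0.59]] @ diag([2.3955671260837303, 0.8214558848412218, 0.027719554229142414]) @ [[0.76,-0.65,-0.06], [-0.04,-0.14,0.99], [0.65,0.75,0.13]]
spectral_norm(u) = 2.40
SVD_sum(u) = [[-0.24, 0.21, 0.02], [-1.77, 1.5, 0.13], [0.36, -0.3, -0.03]] + [[-0.02, -0.07, 0.50], [-0.00, -0.01, 0.06], [-0.03, -0.09, 0.63]] + [[-0.01, -0.02, -0.0], [0.0, 0.00, 0.0], [0.01, 0.01, 0.00]]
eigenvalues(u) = [1.52, -0.09, 0.4]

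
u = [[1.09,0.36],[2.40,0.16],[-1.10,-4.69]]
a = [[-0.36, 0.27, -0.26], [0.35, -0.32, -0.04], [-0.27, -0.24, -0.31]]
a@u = [[0.54,1.13], [-0.34,0.26], [-0.53,1.32]]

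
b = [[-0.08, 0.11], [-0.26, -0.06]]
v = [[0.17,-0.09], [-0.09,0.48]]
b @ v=[[-0.02, 0.06], [-0.04, -0.01]]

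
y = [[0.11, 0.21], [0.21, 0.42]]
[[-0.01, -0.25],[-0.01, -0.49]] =y @ [[-0.87, -1.31],[0.41, -0.50]]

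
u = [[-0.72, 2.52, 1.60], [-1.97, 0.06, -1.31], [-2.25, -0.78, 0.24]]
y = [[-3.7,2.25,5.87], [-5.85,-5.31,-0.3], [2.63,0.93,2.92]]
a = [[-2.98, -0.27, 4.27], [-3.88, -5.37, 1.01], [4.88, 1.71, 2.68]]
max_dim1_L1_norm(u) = 4.84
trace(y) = -6.09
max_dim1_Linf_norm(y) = 5.87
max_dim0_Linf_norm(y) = 5.87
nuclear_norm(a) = 16.50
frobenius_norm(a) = 10.30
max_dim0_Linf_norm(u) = 2.52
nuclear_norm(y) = 18.17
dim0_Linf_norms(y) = [5.85, 5.31, 5.87]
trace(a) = -5.67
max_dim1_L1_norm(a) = 10.26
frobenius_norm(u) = 4.56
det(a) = 127.46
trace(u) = -0.42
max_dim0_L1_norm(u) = 4.94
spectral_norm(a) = 8.44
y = a + u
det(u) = 12.02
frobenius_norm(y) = 11.49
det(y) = 143.04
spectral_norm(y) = 8.47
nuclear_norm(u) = 7.45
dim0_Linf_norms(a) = [4.88, 5.37, 4.27]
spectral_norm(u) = 3.16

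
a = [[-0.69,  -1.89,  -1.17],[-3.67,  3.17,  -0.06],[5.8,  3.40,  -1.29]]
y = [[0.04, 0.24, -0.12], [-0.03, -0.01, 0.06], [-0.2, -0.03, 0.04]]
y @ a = [[-1.6, 0.28, 0.09], [0.41, 0.23, -0.04], [0.48, 0.42, 0.18]]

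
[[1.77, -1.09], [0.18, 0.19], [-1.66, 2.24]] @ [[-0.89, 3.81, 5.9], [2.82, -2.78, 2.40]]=[[-4.65, 9.77, 7.83],[0.38, 0.16, 1.52],[7.79, -12.55, -4.42]]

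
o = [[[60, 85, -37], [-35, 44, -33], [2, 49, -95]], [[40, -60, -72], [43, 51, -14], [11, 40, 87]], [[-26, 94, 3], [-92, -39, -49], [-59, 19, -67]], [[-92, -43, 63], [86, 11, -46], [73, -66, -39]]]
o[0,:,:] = [[60, 85, -37], [-35, 44, -33], [2, 49, -95]]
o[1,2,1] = 40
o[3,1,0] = 86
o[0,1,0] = -35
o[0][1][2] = -33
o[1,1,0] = 43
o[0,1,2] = -33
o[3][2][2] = -39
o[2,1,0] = -92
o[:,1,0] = [-35, 43, -92, 86]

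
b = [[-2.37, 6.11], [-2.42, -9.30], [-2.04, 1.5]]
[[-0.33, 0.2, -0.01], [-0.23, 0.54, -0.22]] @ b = [[0.32, -3.89], [-0.31, -6.76]]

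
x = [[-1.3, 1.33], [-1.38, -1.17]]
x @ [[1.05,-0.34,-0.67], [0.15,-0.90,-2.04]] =[[-1.17, -0.76, -1.84], [-1.62, 1.52, 3.31]]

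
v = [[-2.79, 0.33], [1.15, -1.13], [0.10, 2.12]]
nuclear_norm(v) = 5.39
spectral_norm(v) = 3.17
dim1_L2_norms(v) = [2.81, 1.61, 2.12]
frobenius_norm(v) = 3.87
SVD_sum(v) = [[-2.40, 1.15],[1.38, -0.66],[-0.74, 0.36]] + [[-0.39, -0.82], [-0.23, -0.47], [0.84, 1.76]]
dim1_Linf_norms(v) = [2.79, 1.15, 2.12]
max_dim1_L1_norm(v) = 3.12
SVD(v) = [[-0.84, -0.41], [0.48, -0.24], [-0.26, 0.88]] @ diag([3.174498115588233, 2.217963415867529]) @ [[0.9, -0.43], [0.43, 0.90]]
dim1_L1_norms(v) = [3.12, 2.28, 2.22]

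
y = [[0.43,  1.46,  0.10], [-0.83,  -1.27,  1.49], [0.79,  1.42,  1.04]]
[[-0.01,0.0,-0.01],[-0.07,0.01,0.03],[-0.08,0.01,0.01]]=y @ [[-0.02, 0.00, 0.01], [0.00, -0.00, -0.01], [-0.06, 0.01, 0.02]]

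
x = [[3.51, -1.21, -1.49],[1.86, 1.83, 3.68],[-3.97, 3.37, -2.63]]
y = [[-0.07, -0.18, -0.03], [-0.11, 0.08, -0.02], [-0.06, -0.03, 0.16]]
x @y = [[-0.02, -0.68, -0.32],[-0.55, -0.3, 0.50],[0.06, 1.06, -0.37]]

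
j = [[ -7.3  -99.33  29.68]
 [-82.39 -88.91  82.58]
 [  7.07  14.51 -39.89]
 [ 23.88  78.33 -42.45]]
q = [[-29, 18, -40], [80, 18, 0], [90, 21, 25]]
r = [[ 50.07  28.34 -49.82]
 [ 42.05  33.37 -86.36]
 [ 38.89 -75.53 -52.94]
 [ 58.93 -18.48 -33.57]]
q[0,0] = -29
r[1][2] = -86.36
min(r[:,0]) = 38.89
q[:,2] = [-40, 0, 25]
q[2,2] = 25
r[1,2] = -86.36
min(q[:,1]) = 18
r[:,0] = [50.07, 42.05, 38.89, 58.93]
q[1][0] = 80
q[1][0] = 80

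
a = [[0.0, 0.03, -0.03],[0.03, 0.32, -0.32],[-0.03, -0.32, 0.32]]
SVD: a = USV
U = [[-0.07,1.00,-0.00], [-0.71,-0.05,0.71], [0.71,0.05,0.71]]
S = [0.64, 0.0, 0.0]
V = [[-0.07, -0.71, 0.71], [-1.0, 0.05, -0.05], [0.0, 0.71, 0.71]]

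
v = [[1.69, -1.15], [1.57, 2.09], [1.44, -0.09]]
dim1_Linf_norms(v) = [1.69, 2.09, 1.44]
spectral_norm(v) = 2.83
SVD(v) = [[-0.34,0.80], [-0.83,-0.5], [-0.44,0.33]] @ diag([2.83243967484432, 2.251796058342718]) @ [[-0.89, -0.46], [0.46, -0.89]]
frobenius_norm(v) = 3.62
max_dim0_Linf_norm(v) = 2.09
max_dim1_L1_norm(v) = 3.66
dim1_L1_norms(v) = [2.84, 3.66, 1.53]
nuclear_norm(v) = 5.08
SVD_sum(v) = [[0.86,0.45], [2.09,1.09], [1.1,0.57]] + [[0.83, -1.60], [-0.52, 1.00], [0.34, -0.66]]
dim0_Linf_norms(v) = [1.69, 2.09]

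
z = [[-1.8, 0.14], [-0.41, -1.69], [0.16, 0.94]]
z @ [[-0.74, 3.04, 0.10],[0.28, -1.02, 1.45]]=[[1.37,-5.61,0.02], [-0.17,0.48,-2.49], [0.14,-0.47,1.38]]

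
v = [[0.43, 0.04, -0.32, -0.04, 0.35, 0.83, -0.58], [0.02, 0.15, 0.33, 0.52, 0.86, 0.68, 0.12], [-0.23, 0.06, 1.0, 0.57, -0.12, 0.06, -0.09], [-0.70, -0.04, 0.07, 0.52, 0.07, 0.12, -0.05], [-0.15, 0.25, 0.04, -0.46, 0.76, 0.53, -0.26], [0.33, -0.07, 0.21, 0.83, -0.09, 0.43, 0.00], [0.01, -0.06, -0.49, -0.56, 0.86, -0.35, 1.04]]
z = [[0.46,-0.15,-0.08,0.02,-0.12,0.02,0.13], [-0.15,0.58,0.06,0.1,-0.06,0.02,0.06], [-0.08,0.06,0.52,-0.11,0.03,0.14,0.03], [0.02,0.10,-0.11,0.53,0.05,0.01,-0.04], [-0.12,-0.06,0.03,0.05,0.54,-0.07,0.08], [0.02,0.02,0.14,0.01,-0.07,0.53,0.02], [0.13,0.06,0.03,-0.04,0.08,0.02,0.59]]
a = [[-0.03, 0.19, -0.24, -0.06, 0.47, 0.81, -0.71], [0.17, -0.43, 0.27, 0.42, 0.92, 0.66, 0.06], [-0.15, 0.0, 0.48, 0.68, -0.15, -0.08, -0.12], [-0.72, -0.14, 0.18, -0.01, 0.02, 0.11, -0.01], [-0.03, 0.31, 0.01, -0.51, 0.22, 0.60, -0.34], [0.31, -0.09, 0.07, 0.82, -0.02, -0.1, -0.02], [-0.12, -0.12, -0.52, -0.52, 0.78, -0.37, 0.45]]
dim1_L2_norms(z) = [0.52, 0.62, 0.56, 0.55, 0.57, 0.55, 0.61]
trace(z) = 3.75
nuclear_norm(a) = 6.13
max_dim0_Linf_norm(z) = 0.59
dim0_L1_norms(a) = [1.53, 1.28, 1.77, 3.02, 2.58, 2.73, 1.71]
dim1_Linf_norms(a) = [0.81, 0.92, 0.68, 0.72, 0.6, 0.82, 0.78]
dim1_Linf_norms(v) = [0.83, 0.86, 1.0, 0.7, 0.76, 0.83, 1.04]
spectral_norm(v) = 1.97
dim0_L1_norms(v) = [1.87, 0.67, 2.46, 3.5, 3.11, 3.0, 2.14]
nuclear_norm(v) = 6.78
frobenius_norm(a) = 2.79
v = a + z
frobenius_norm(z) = 1.51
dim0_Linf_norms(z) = [0.46, 0.58, 0.52, 0.53, 0.54, 0.53, 0.59]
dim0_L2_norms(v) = [0.93, 0.32, 1.23, 1.44, 1.49, 1.33, 1.23]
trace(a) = 0.58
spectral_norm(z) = 0.75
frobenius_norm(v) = 3.17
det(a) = -0.02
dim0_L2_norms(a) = [0.83, 0.6, 0.82, 1.36, 1.32, 1.27, 0.92]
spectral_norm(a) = 1.67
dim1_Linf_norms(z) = [0.46, 0.58, 0.52, 0.53, 0.54, 0.53, 0.59]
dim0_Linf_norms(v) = [0.7, 0.25, 1.0, 0.83, 0.86, 0.83, 1.04]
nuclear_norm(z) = 3.75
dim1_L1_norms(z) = [0.98, 1.03, 0.97, 0.86, 0.95, 0.81, 0.95]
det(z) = 0.01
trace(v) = 4.33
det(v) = 0.01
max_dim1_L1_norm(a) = 2.93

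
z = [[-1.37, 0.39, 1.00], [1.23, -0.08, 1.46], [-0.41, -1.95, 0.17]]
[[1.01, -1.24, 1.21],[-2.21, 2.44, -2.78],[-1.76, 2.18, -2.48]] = z @ [[-0.93, 1.06, -1.12], [1.04, -1.28, 1.43], [-0.67, 0.71, -0.88]]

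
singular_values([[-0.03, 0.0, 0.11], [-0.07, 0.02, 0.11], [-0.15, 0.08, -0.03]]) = [0.19, 0.15, 0.0]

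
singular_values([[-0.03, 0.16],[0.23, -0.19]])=[0.33, 0.1]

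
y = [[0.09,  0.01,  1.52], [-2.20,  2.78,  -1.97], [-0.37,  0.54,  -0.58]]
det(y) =-0.297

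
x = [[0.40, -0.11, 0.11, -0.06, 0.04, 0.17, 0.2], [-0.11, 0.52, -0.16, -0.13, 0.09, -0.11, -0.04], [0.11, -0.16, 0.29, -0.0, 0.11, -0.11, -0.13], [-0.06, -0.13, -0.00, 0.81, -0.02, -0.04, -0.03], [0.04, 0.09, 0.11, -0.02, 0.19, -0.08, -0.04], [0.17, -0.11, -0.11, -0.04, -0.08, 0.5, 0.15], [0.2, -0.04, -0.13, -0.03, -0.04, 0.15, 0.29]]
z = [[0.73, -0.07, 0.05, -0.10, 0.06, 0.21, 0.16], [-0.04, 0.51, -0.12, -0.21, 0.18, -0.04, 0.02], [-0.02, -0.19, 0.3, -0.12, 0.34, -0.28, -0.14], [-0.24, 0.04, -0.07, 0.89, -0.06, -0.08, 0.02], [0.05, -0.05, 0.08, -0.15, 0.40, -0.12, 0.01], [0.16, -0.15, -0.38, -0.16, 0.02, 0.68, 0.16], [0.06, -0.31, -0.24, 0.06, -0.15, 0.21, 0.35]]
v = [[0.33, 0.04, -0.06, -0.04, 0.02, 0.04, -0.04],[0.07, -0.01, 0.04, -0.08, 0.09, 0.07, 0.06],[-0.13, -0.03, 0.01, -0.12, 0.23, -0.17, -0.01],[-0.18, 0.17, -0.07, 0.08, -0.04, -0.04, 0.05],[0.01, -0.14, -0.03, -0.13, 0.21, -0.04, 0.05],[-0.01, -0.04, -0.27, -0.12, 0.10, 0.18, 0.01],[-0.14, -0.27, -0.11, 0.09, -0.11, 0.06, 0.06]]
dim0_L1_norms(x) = [1.09, 1.16, 0.91, 1.09, 0.57, 1.16, 0.88]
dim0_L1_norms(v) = [0.87, 0.7, 0.59, 0.66, 0.8, 0.6, 0.28]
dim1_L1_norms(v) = [0.57, 0.42, 0.7, 0.63, 0.61, 0.73, 0.84]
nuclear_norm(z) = 4.17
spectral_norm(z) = 1.16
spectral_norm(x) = 0.87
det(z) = 0.00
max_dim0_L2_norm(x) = 0.82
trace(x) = 3.00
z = v + x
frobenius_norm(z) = 1.86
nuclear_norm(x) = 3.00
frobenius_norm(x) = 1.42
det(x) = 0.00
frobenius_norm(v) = 0.83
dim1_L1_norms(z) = [1.38, 1.12, 1.39, 1.4, 0.86, 1.71, 1.38]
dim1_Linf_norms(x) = [0.4, 0.52, 0.29, 0.81, 0.19, 0.5, 0.29]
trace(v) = 0.86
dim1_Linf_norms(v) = [0.33, 0.09, 0.23, 0.18, 0.21, 0.27, 0.27]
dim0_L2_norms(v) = [0.43, 0.35, 0.31, 0.26, 0.36, 0.27, 0.12]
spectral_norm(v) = 0.46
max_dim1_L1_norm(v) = 0.84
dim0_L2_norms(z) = [0.79, 0.65, 0.57, 0.96, 0.58, 0.81, 0.44]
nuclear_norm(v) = 1.83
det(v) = -0.00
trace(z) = 3.86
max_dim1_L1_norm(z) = 1.71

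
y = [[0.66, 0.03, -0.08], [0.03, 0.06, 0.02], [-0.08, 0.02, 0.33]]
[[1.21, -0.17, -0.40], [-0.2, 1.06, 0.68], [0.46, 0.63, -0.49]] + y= [[1.87, -0.14, -0.48], [-0.17, 1.12, 0.70], [0.38, 0.65, -0.16]]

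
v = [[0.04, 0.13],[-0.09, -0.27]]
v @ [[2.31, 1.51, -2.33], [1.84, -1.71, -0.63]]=[[0.33,-0.16,-0.18], [-0.70,0.33,0.38]]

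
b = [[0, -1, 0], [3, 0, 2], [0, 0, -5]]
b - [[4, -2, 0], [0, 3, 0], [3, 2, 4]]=[[-4, 1, 0], [3, -3, 2], [-3, -2, -9]]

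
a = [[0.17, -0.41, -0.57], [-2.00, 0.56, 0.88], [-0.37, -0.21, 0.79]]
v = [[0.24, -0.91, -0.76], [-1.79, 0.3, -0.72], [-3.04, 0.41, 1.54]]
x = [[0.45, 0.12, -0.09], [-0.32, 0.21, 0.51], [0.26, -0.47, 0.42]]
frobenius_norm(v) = 4.13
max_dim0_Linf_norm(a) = 2.0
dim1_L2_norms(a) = [0.72, 2.26, 0.9]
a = x @ v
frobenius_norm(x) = 1.05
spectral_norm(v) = 3.76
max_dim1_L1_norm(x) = 1.15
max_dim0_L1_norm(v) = 5.07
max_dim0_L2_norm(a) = 2.04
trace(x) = 1.08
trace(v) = 2.08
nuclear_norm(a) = 3.55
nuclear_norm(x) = 1.75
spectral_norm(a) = 2.39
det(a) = -0.77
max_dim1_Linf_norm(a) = 2.0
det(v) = -4.45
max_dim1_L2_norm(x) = 0.68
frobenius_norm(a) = 2.53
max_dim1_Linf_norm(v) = 3.04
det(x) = 0.17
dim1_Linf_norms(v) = [0.91, 1.79, 3.04]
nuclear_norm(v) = 6.06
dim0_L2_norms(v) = [3.54, 1.04, 1.86]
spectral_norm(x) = 0.71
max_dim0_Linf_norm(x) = 0.51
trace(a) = 1.52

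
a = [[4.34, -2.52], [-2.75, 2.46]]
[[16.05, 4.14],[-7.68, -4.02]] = a @ [[5.37,  0.02],[2.88,  -1.61]]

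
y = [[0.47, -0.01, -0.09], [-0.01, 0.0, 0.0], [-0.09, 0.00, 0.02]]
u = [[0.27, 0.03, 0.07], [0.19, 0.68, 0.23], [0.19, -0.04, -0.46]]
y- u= [[0.20,-0.04,-0.16], [-0.2,-0.68,-0.23], [-0.28,0.04,0.48]]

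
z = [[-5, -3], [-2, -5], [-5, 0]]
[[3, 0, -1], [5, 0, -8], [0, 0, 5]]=z @ [[0, 0, -1], [-1, 0, 2]]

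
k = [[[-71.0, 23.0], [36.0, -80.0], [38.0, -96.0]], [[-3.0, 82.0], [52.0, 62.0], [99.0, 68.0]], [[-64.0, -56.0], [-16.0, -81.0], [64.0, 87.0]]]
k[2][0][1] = -56.0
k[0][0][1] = 23.0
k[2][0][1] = -56.0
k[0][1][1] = -80.0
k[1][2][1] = 68.0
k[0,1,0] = 36.0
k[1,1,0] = 52.0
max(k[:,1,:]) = 62.0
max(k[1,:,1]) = 82.0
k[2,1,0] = -16.0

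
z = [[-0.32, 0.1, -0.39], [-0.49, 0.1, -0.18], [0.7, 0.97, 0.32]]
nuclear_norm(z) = 2.09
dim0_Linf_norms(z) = [0.7, 0.97, 0.39]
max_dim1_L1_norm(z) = 1.99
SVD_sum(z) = [[-0.18, -0.18, -0.09], [-0.21, -0.21, -0.1], [0.8, 0.83, 0.41]] + [[-0.21,  0.3,  -0.19], [-0.21,  0.3,  -0.19], [-0.1,  0.14,  -0.09]] + [[0.07, -0.02, -0.11], [-0.07, 0.02, 0.11], [-0.00, 0.00, 0.0]]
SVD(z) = [[-0.21, -0.68, 0.71], [-0.24, -0.66, -0.71], [0.95, -0.32, -0.02]] @ diag([1.291341844427834, 0.6141115637010715, 0.18868817704971508]) @ [[0.66, 0.68, 0.33], [0.51, -0.73, 0.46], [0.55, -0.13, -0.83]]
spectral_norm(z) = 1.29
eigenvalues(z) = [(-0.11+0.67j), (-0.11-0.67j), (0.32+0j)]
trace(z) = 0.10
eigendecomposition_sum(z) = [[-0.20+0.22j, 0.14+0.23j, (-0.17+0.03j)], [(-0.21+0.03j), (-0.02+0.19j), (-0.11-0.06j)], [0.43+0.24j, (0.31-0.32j), (0.11+0.26j)]] + [[(-0.2-0.22j), (0.14-0.23j), -0.17-0.03j],[-0.21-0.03j, (-0.02-0.19j), (-0.11+0.06j)],[0.43-0.24j, 0.31+0.32j, (0.11-0.26j)]] + [[0.09+0.00j, -0.19+0.00j, -0.05+0.00j], [-0.06-0.00j, 0.14-0.00j, (0.04-0j)], [(-0.16-0j), (0.35-0j), 0.10-0.00j]]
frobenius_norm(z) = 1.44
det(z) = 0.15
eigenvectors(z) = [[-0.11+0.47j,-0.11-0.47j,-0.45+0.00j],[-0.27+0.22j,-0.27-0.22j,0.33+0.00j],[(0.8+0j),(0.8-0j),(0.83+0j)]]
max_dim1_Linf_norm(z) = 0.97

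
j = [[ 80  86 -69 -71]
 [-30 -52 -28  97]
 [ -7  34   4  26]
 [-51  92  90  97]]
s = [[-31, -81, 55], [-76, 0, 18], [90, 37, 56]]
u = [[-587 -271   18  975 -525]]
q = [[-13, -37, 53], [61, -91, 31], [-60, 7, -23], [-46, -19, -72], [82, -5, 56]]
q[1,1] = -91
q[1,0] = 61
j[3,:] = [-51, 92, 90, 97]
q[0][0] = -13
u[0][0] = -587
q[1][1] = -91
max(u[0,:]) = 975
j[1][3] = 97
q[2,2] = -23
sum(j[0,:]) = 26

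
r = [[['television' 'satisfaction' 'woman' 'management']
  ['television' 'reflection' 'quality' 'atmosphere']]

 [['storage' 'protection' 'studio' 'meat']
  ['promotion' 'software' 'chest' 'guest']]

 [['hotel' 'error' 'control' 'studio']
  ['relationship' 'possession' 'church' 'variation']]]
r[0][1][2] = 'quality'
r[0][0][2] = 'woman'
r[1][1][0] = 'promotion'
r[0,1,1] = 'reflection'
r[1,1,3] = 'guest'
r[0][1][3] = 'atmosphere'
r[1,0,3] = 'meat'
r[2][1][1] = 'possession'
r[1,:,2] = ['studio', 'chest']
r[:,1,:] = [['television', 'reflection', 'quality', 'atmosphere'], ['promotion', 'software', 'chest', 'guest'], ['relationship', 'possession', 'church', 'variation']]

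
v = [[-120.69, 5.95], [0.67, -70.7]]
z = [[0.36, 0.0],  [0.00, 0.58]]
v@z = [[-43.45,3.45], [0.24,-41.01]]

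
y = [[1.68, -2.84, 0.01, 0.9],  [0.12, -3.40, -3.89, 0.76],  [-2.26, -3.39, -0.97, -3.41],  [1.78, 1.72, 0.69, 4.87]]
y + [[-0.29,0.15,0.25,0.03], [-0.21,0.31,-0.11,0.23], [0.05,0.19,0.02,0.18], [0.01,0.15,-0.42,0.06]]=[[1.39, -2.69, 0.26, 0.93], [-0.09, -3.09, -4.00, 0.99], [-2.21, -3.20, -0.95, -3.23], [1.79, 1.87, 0.27, 4.93]]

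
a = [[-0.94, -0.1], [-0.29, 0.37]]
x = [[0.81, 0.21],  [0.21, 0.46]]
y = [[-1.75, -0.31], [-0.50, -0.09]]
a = y + x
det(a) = -0.38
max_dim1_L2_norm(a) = 0.95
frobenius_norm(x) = 0.98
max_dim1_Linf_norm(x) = 0.81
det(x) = 0.33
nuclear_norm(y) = 1.85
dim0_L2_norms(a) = [0.98, 0.38]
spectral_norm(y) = 1.85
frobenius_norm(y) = 1.85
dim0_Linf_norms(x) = [0.81, 0.46]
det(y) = 0.00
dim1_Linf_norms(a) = [0.94, 0.37]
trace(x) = 1.27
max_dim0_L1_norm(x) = 1.02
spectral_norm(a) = 0.98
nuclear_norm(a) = 1.37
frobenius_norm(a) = 1.06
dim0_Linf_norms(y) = [1.75, 0.31]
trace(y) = -1.84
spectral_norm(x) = 0.91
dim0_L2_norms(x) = [0.84, 0.51]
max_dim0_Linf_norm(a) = 0.94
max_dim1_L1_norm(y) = 2.06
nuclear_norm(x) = 1.27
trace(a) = -0.57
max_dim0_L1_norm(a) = 1.23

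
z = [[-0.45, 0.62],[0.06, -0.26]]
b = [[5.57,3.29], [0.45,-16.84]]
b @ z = [[-2.31,2.60], [-1.21,4.66]]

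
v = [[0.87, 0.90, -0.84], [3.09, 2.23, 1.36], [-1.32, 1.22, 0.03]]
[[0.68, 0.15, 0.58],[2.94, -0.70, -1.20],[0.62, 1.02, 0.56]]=v @[[0.26, -0.42, -0.24], [0.78, 0.39, 0.22], [0.29, -0.2, -0.7]]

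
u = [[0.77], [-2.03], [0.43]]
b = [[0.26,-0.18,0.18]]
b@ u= [[0.64]]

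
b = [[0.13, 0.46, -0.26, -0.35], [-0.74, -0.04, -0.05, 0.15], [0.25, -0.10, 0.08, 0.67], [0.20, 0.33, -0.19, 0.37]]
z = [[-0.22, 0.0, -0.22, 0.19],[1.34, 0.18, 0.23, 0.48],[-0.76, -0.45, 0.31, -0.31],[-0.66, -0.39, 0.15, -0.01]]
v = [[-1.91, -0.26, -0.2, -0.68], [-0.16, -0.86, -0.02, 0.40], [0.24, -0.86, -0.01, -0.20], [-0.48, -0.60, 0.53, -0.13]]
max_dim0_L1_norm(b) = 1.54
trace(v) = -2.91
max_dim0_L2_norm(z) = 1.69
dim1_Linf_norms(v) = [1.91, 0.86, 0.86, 0.6]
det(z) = 0.00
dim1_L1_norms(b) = [1.2, 0.98, 1.1, 1.09]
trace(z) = 0.26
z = b @ v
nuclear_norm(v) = 4.49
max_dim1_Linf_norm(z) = 1.34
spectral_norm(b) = 0.89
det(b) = 0.00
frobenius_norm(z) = 1.96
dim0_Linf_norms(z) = [1.34, 0.45, 0.31, 0.48]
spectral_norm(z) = 1.84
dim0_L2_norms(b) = [0.82, 0.58, 0.34, 0.85]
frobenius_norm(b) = 1.36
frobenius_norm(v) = 2.62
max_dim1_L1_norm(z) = 2.23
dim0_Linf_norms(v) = [1.91, 0.86, 0.53, 0.68]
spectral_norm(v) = 2.14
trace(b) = 0.54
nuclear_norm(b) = 2.32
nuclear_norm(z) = 2.77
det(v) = 0.73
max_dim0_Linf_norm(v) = 1.91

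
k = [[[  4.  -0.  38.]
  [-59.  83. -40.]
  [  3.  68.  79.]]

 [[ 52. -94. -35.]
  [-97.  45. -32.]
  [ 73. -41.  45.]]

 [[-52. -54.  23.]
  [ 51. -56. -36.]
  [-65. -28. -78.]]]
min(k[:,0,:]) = -94.0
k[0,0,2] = 38.0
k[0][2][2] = 79.0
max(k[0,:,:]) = 83.0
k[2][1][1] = -56.0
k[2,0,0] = -52.0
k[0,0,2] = 38.0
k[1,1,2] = -32.0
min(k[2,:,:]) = -78.0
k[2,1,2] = -36.0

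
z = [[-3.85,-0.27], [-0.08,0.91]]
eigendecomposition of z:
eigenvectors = [[-1.0,0.06],[-0.02,-1.00]]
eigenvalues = [-3.85, 0.91]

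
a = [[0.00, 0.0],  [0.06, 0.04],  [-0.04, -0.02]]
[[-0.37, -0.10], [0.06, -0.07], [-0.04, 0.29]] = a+[[-0.37, -0.1], [0.0, -0.11], [0.0, 0.31]]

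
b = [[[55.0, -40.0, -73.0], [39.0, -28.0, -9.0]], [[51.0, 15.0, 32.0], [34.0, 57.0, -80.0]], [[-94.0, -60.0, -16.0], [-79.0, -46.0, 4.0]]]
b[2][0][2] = -16.0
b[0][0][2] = -73.0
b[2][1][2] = 4.0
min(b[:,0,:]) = -94.0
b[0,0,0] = 55.0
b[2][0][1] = -60.0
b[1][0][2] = 32.0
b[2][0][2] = -16.0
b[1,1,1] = 57.0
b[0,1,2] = -9.0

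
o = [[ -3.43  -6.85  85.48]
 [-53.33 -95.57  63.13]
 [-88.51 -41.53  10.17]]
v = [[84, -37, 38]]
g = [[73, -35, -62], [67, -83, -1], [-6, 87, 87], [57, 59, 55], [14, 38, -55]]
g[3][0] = 57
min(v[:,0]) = 84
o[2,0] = -88.51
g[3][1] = 59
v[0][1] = -37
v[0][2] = 38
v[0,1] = -37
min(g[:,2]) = -62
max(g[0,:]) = 73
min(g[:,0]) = -6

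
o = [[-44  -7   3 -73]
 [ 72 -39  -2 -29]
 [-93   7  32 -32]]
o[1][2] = -2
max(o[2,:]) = 32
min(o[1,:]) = -39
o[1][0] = 72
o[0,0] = -44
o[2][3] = -32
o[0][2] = 3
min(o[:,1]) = -39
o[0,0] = -44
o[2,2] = 32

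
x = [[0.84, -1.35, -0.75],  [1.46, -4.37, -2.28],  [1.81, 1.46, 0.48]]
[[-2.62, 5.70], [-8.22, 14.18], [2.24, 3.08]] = x @ [[0.27, 3.45], [-0.12, -2.3], [4.01, 0.40]]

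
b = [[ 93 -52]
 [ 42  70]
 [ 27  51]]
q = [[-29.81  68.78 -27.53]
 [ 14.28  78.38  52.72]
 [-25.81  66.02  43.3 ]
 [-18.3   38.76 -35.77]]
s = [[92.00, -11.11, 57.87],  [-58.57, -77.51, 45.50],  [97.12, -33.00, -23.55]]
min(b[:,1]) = -52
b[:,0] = [93, 42, 27]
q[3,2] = -35.77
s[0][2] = 57.87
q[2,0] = -25.81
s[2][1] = -33.0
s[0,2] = 57.87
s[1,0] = -58.57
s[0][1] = -11.11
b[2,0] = 27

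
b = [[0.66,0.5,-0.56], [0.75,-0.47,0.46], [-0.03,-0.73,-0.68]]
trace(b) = -0.49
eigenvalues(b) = [(1+0j), (-0.75+0.66j), (-0.75-0.66j)]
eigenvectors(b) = [[0.90+0.00j, (0.12+0.29j), 0.12-0.29j], [0.40+0.00j, 0.06-0.64j, 0.06+0.64j], [(-0.19+0j), 0.70+0.00j, (0.7-0j)]]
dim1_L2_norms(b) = [1.0, 1.0, 1.0]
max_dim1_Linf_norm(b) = 0.75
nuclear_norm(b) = 3.00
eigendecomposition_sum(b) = [[0.81+0.00j,(0.36+0j),-0.17+0.00j], [0.36+0.00j,(0.16+0j),(-0.08+0j)], [-0.17-0.00j,(-0.08+0j),(0.04+0j)]] + [[-0.07+0.06j, 0.07-0.19j, -0.19-0.09j], [0.20-0.05j, (-0.31+0.28j), 0.27+0.36j], [0.07+0.21j, -0.33-0.31j, (-0.36+0.32j)]] + [[(-0.07-0.06j),0.07+0.19j,-0.19+0.09j], [(0.2+0.05j),-0.31-0.28j,(0.27-0.36j)], [(0.07-0.21j),-0.33+0.31j,(-0.36-0.32j)]]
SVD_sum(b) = [[-0.06, 0.35, 0.02],  [0.09, -0.55, -0.03],  [0.13, -0.74, -0.04]] + [[0.82, 0.15, -0.27], [0.45, 0.08, -0.15], [0.05, 0.01, -0.02]] + [[-0.1, 0.00, -0.31],  [0.21, -0.00, 0.64],  [-0.2, 0.0, -0.62]]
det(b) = 1.00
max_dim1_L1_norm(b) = 1.72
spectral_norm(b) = 1.00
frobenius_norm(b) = 1.73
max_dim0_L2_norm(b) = 1.0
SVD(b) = [[-0.35, -0.88, 0.33],[0.56, -0.48, -0.68],[0.75, -0.05, 0.66]] @ diag([1.001954698461869, 1.0001335095236348, 0.9930859707790277]) @ [[0.17, -0.98, -0.06],[-0.94, -0.18, 0.31],[-0.31, 0.00, -0.95]]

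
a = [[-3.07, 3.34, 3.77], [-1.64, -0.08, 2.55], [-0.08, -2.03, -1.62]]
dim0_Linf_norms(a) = [3.07, 3.34, 3.77]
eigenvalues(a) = [(-1.84+2.99j), (-1.84-2.99j), (-1.08+0j)]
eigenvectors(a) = [[(-0.75+0j), -0.75-0.00j, 0.79+0.00j],  [-0.46-0.28j, -0.46+0.28j, (-0.19+0j)],  [(0.16-0.35j), 0.16+0.35j, (0.58+0j)]]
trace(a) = -4.77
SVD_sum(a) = [[-2.84, 3.06, 4.14], [-1.23, 1.33, 1.79], [1.04, -1.13, -1.52]] + [[0.11, 0.18, -0.06], [-0.77, -1.30, 0.44], [-0.62, -1.05, 0.35]] + [[-0.34, 0.1, -0.31], [0.36, -0.1, 0.32], [-0.50, 0.15, -0.45]]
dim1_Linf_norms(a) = [3.77, 2.55, 2.03]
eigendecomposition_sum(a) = [[-1.27+0.27j, 1.34+2.10j, 2.15+0.30j], [-0.88-0.31j, 0.04+1.79j, (1.21+0.99j)], [(0.15-0.65j), (-1.26+0.16j), -0.61+0.93j]] + [[(-1.27-0.27j),1.34-2.10j,2.15-0.30j], [-0.88+0.31j,0.04-1.79j,1.21-0.99j], [(0.15+0.65j),(-1.26-0.16j),-0.61-0.93j]] + [[(-0.53+0j), (0.67-0j), -0.54+0.00j], [(0.12-0j), (-0.16+0j), (0.13-0j)], [-0.39+0.00j, (0.49-0j), (-0.4+0j)]]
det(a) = -13.32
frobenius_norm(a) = 7.12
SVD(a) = [[-0.87, 0.11, 0.48], [-0.38, -0.77, -0.51], [0.32, -0.62, 0.71]] @ diag([6.757757419658935, 2.034122553208732, 0.9688447221160938]) @ [[0.48, -0.52, -0.70], [0.49, 0.83, -0.28], [-0.73, 0.21, -0.65]]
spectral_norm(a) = 6.76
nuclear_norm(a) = 9.76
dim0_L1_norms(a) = [4.79, 5.45, 7.94]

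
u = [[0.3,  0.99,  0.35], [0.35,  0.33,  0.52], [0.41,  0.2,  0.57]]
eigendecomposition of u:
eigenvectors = [[(0.68+0j), 0.84+0.00j, (0.84-0j)], [0.52+0.00j, -0.13+0.12j, -0.13-0.12j], [(0.52+0j), (-0.49-0.11j), (-0.49+0.11j)]]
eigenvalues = [(1.31+0j), (-0.06+0.09j), (-0.06-0.09j)]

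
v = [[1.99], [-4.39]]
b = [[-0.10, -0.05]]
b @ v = [[0.02]]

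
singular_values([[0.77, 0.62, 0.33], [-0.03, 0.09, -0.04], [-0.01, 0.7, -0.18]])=[1.13, 0.59, 0.0]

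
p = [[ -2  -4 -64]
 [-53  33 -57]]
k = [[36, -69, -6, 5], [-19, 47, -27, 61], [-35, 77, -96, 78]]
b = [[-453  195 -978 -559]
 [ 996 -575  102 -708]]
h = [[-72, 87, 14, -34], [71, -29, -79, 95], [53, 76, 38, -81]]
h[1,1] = -29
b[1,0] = 996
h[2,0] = 53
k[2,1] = 77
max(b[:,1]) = 195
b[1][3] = -708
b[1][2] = 102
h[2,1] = 76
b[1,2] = 102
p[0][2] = -64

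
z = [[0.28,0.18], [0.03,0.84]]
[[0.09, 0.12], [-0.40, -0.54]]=z @[[0.65, 0.87], [-0.50, -0.67]]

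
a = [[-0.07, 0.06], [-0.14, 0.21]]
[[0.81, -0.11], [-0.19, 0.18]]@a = [[-0.04, 0.03], [-0.01, 0.03]]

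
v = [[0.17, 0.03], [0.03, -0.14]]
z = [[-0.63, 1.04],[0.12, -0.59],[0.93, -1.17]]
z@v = [[-0.08, -0.16], [0.00, 0.09], [0.12, 0.19]]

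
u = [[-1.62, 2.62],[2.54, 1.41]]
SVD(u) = [[-0.94, 0.33], [0.33, 0.94]] @ diag([3.104287662072331, 2.879565611529889]) @ [[0.76, -0.65], [0.65, 0.76]]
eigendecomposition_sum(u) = [[-2.33, 1.36],[1.31, -0.76]] + [[0.71, 1.26], [1.23, 2.17]]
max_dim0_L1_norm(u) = 4.16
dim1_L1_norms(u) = [4.24, 3.95]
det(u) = -8.94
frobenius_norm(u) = 4.23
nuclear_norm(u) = 5.98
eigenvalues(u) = [-3.1, 2.89]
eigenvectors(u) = [[-0.87, -0.5], [0.49, -0.86]]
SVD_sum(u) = [[-2.24, 1.89], [0.79, -0.66]] + [[0.62, 0.73], [1.75, 2.07]]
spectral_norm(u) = 3.10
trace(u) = -0.21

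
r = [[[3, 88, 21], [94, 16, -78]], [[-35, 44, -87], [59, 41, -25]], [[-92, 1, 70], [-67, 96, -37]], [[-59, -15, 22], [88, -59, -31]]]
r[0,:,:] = [[3, 88, 21], [94, 16, -78]]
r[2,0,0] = -92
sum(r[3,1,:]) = -2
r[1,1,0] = 59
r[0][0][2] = 21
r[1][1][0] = 59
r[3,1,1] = -59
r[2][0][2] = 70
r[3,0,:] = [-59, -15, 22]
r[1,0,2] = -87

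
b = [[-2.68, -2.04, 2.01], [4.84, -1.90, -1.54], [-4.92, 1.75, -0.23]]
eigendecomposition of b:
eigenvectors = [[0.01-0.52j, 0.01+0.52j, 0.33+0.00j], [(-0.55+0.19j), -0.55-0.19j, (0.52+0j)], [(0.63+0j), (0.63-0j), 0.78+0.00j]]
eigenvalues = [(-1.83+4.59j), (-1.83-4.59j), (-1.14+0j)]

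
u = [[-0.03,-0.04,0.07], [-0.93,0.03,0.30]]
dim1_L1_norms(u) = [0.14, 1.26]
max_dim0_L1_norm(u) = 0.96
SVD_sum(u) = [[-0.05, 0.00, 0.02], [-0.93, 0.03, 0.3]] + [[0.02, -0.04, 0.05], [-0.0, 0.0, -0.0]]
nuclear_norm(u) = 1.05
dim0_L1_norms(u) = [0.96, 0.07, 0.37]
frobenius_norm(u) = 0.98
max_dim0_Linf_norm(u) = 0.93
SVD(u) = [[-0.05, -1.0], [-1.00, 0.05]] @ diag([0.9788733546434849, 0.07075984432578676]) @ [[0.95, -0.03, -0.31],[-0.24, 0.59, -0.78]]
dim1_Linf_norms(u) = [0.07, 0.93]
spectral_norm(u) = 0.98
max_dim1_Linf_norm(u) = 0.93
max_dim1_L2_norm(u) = 0.98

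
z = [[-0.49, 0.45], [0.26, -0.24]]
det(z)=0.001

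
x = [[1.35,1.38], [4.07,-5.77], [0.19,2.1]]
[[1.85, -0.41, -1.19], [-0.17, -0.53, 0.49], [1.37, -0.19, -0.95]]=x@[[0.78,-0.23,-0.46], [0.58,-0.07,-0.41]]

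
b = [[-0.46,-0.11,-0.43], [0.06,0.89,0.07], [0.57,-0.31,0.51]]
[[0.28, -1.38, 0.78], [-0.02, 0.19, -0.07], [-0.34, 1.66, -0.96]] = b @ [[-0.12,0.07,-0.24],  [0.03,-0.04,0.06],  [-0.52,3.15,-1.57]]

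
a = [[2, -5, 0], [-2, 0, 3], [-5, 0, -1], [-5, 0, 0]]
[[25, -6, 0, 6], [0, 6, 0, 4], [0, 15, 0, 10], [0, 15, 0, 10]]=a@[[0, -3, 0, -2], [-5, 0, 0, -2], [0, 0, 0, 0]]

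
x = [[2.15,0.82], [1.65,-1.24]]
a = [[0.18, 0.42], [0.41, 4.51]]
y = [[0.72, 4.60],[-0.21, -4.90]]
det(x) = -4.02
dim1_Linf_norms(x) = [2.15, 1.65]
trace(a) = 4.69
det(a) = 0.64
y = x @ a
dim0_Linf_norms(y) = [0.72, 4.9]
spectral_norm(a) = 4.55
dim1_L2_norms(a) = [0.46, 4.53]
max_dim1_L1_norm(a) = 4.92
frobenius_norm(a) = 4.55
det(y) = -2.56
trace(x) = 0.91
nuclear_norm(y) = 7.13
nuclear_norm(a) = 4.69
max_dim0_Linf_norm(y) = 4.9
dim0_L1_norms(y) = [0.93, 9.5]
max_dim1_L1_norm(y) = 5.32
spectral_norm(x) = 2.71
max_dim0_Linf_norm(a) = 4.51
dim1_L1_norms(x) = [2.97, 2.89]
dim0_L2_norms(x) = [2.71, 1.49]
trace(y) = -4.18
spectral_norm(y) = 6.75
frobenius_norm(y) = 6.76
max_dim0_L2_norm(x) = 2.71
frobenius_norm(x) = 3.09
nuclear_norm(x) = 4.19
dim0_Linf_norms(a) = [0.41, 4.51]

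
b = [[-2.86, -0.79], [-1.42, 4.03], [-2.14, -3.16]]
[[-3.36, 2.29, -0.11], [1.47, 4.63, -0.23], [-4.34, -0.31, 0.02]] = b@[[0.98, -1.02, 0.05],[0.71, 0.79, -0.04]]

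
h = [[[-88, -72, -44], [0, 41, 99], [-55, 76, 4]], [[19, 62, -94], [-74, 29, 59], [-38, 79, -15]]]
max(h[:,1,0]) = 0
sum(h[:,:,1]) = 215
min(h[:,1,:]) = -74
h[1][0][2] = -94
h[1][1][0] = -74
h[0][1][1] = 41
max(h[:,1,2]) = 99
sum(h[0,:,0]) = -143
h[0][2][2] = 4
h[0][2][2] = 4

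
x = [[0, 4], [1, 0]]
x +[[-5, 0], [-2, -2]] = [[-5, 4], [-1, -2]]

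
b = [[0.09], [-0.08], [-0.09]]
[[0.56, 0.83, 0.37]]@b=[[-0.05]]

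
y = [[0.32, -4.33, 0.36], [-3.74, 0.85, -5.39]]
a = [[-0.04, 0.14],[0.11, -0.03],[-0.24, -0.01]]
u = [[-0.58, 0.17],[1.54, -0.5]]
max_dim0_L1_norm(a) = 0.39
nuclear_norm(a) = 0.41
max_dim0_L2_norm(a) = 0.27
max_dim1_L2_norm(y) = 6.62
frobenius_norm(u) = 1.73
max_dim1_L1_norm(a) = 0.25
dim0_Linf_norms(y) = [3.74, 4.33, 5.39]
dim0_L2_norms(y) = [3.75, 4.41, 5.4]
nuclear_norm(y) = 10.90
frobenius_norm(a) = 0.30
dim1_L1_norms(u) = [0.75, 2.04]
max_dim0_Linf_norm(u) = 1.54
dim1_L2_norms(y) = [4.36, 6.62]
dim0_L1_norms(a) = [0.39, 0.18]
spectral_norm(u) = 1.73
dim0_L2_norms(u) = [1.65, 0.53]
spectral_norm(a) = 0.27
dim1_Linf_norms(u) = [0.58, 1.54]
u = y @ a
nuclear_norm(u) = 1.74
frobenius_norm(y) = 7.92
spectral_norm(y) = 6.75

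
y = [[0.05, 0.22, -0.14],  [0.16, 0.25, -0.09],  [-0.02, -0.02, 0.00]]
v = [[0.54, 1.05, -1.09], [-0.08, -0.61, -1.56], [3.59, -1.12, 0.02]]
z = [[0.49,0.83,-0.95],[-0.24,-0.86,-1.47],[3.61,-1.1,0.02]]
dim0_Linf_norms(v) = [3.59, 1.12, 1.56]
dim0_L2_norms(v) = [3.63, 1.65, 1.9]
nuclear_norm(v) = 6.97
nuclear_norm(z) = 6.81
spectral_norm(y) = 0.40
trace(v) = -0.05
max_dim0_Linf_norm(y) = 0.25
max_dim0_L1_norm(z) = 4.34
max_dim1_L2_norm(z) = 3.77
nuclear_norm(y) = 0.49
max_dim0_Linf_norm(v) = 3.59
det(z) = -8.40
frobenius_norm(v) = 4.42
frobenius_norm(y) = 0.41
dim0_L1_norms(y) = [0.23, 0.49, 0.23]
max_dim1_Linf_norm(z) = 3.61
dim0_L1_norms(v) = [4.21, 2.78, 2.67]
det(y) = 0.00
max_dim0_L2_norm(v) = 3.63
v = y + z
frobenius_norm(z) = 4.36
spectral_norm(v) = 3.77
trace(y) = 0.30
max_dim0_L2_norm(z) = 3.65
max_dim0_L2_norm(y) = 0.33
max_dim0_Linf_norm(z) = 3.61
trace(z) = -0.35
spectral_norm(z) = 3.78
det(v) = -9.31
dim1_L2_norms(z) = [1.35, 1.72, 3.77]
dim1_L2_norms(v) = [1.61, 1.68, 3.76]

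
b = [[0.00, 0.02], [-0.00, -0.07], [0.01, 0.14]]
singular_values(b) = [0.16, 0.0]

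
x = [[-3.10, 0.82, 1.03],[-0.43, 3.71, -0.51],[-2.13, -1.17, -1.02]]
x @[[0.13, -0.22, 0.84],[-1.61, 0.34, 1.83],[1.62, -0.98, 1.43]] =[[-0.05,-0.05,0.37], [-6.86,1.86,5.70], [-0.05,1.07,-5.39]]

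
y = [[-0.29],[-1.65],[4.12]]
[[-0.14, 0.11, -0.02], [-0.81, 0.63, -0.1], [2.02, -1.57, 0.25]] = y @ [[0.49,-0.38,0.06]]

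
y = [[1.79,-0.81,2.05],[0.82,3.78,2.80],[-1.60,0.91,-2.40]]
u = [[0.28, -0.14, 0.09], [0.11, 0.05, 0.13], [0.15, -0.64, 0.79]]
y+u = [[2.07, -0.95, 2.14],[0.93, 3.83, 2.93],[-1.45, 0.27, -1.61]]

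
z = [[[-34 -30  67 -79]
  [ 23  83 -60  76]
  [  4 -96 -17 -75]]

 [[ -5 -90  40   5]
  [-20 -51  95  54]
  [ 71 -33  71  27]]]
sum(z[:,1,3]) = 130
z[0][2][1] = -96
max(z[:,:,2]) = 95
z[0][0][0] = -34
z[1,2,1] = -33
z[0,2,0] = 4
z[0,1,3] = 76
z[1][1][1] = -51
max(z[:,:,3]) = 76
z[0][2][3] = -75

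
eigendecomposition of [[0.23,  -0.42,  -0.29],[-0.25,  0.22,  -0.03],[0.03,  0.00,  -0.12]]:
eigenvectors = [[0.79+0.00j, 0.76+0.00j, 0.76-0.00j], [-0.61+0.00j, 0.56+0.09j, (0.56-0.09j)], [(0.04+0j), (0.06-0.31j), 0.06+0.31j]]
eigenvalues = [(0.54+0j), (-0.11+0.07j), (-0.11-0.07j)]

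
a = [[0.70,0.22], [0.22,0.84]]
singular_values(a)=[1.0, 0.54]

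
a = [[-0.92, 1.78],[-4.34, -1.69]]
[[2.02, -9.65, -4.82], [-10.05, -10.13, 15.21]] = a @ [[1.56, 3.7, -2.04], [1.94, -3.51, -3.76]]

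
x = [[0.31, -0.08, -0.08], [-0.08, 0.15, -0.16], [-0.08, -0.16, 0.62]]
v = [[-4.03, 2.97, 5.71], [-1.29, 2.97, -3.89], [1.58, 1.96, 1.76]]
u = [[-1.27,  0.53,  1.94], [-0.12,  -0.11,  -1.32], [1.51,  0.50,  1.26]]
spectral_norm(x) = 0.68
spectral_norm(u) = 2.76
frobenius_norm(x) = 0.76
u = x @ v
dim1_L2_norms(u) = [2.38, 1.33, 2.03]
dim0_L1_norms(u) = [2.9, 1.14, 4.52]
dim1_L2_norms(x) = [0.33, 0.23, 0.65]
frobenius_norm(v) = 9.63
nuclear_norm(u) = 4.99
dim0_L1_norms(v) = [6.9, 7.9, 11.36]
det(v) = -104.53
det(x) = 0.01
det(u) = -1.43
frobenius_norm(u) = 3.40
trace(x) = 1.08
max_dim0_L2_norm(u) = 2.66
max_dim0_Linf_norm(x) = 0.62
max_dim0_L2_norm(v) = 7.13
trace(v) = 0.70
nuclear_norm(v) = 15.45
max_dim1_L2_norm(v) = 7.59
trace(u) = -0.12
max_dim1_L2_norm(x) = 0.65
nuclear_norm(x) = 1.08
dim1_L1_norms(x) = [0.47, 0.39, 0.86]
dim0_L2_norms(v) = [4.52, 4.64, 7.13]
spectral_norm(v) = 7.84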